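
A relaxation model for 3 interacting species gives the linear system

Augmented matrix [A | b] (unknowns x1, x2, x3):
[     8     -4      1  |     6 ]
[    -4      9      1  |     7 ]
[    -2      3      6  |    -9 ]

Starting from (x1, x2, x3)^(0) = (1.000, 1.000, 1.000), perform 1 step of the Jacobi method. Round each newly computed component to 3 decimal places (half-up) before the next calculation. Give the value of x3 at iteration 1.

-1.667

Iteration 1:
  x1 = (6 - (-4)·1.000 - (1)·1.000) / (8) = 1.125
  x2 = (7 - (-4)·1.000 - (1)·1.000) / (9) = 1.111
  x3 = (-9 - (-2)·1.000 - (3)·1.000) / (6) = -1.667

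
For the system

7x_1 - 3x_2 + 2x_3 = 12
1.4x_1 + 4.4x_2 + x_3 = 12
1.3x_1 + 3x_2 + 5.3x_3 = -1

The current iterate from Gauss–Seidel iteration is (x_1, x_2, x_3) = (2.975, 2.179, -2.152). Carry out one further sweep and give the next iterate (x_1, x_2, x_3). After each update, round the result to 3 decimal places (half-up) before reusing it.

(3.263, 2.178, -2.222)

One sweep:
  x_1 = (12 - (-3)·2.179 - (2)·-2.152) / (7) = 3.263
  x_2 = (12 - (1.4)·3.263 - (1)·-2.152) / (4.4) = 2.178
  x_3 = (-1 - (1.3)·3.263 - (3)·2.178) / (5.3) = -2.222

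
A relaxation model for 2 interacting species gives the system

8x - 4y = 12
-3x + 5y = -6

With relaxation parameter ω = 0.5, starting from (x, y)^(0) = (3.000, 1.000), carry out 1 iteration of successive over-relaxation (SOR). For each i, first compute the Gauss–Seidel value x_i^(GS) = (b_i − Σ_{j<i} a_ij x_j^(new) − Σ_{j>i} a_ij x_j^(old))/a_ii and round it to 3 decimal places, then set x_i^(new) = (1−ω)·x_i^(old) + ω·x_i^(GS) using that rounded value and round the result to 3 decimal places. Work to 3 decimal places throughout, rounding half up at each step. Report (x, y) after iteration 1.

(2.500, 0.650)

Iteration 1:
  x: GS value = (12 - (-4)·1.000) / (8) = 2.000;  x ← (1−ω)·3.000 + ω·2.000 = 2.500
  y: GS value = (-6 - (-3)·2.500) / (5) = 0.300;  y ← (1−ω)·1.000 + ω·0.300 = 0.650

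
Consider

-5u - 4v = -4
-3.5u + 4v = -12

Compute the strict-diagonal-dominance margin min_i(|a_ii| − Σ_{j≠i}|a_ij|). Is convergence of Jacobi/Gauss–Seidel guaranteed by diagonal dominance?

0.5

row 1: |-5| − (4) = 1
row 2: |4| − (3.5) = 0.5
minimum over rows = 0.5 → strictly diagonally dominant (convergence guaranteed)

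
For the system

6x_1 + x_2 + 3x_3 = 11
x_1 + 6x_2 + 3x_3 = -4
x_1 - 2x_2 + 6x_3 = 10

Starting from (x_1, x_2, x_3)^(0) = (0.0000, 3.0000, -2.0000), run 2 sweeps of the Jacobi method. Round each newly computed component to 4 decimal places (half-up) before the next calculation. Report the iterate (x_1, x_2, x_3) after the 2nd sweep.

(0.4444, -2.3889, 1.3889)

Iteration 1:
  x_1 = (11 - (1)·3.0000 - (3)·-2.0000) / (6) = 2.3333
  x_2 = (-4 - (1)·0.0000 - (3)·-2.0000) / (6) = 0.3333
  x_3 = (10 - (1)·0.0000 - (-2)·3.0000) / (6) = 2.6667
Iteration 2:
  x_1 = (11 - (1)·0.3333 - (3)·2.6667) / (6) = 0.4444
  x_2 = (-4 - (1)·2.3333 - (3)·2.6667) / (6) = -2.3889
  x_3 = (10 - (1)·2.3333 - (-2)·0.3333) / (6) = 1.3889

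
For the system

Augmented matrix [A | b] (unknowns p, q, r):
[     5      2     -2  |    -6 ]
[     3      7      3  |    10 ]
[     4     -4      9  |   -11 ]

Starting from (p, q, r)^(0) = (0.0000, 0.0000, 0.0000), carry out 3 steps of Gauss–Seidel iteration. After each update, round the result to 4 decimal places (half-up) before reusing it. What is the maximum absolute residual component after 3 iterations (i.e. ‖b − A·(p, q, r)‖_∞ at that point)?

Iteration 1:
  p = (-6 - (2)·0.0000 - (-2)·0.0000) / (5) = -1.2000
  q = (10 - (3)·-1.2000 - (3)·0.0000) / (7) = 1.9429
  r = (-11 - (4)·-1.2000 - (-4)·1.9429) / (9) = 0.1746
Iteration 2:
  p = (-6 - (2)·1.9429 - (-2)·0.1746) / (5) = -1.9073
  q = (10 - (3)·-1.9073 - (3)·0.1746) / (7) = 2.1712
  r = (-11 - (4)·-1.9073 - (-4)·2.1712) / (9) = 0.5904
Iteration 3:
  p = (-6 - (2)·2.1712 - (-2)·0.5904) / (5) = -1.8323
  q = (10 - (3)·-1.8323 - (3)·0.5904) / (7) = 1.9608
  r = (-11 - (4)·-1.8323 - (-4)·1.9608) / (9) = 0.4636
Residual b − A·x = (0.1671, 0.3805, 0.0000); ∞-norm = 0.3805

0.3805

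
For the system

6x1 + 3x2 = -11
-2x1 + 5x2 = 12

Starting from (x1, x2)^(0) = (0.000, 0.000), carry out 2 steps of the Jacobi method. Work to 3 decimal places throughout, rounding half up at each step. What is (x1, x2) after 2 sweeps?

Iteration 1:
  x1 = (-11 - (3)·0.000) / (6) = -1.833
  x2 = (12 - (-2)·0.000) / (5) = 2.400
Iteration 2:
  x1 = (-11 - (3)·2.400) / (6) = -3.033
  x2 = (12 - (-2)·-1.833) / (5) = 1.667

(-3.033, 1.667)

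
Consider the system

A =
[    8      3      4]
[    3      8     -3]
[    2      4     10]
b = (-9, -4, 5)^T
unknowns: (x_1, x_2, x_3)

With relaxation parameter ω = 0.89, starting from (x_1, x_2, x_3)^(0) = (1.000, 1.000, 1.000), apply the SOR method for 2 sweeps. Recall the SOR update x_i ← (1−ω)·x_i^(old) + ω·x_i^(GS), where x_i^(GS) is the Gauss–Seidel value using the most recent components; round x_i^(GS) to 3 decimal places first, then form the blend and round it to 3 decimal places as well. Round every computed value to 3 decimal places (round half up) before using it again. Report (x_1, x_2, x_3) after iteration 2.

(-1.662, 0.390, 0.674)

Iteration 1:
  x_1: GS value = (-9 - (3)·1.000 - (4)·1.000) / (8) = -2.000;  x_1 ← (1−ω)·1.000 + ω·-2.000 = -1.670
  x_2: GS value = (-4 - (3)·-1.670 - (-3)·1.000) / (8) = 0.501;  x_2 ← (1−ω)·1.000 + ω·0.501 = 0.556
  x_3: GS value = (5 - (2)·-1.670 - (4)·0.556) / (10) = 0.612;  x_3 ← (1−ω)·1.000 + ω·0.612 = 0.655
Iteration 2:
  x_1: GS value = (-9 - (3)·0.556 - (4)·0.655) / (8) = -1.661;  x_1 ← (1−ω)·-1.670 + ω·-1.661 = -1.662
  x_2: GS value = (-4 - (3)·-1.662 - (-3)·0.655) / (8) = 0.369;  x_2 ← (1−ω)·0.556 + ω·0.369 = 0.390
  x_3: GS value = (5 - (2)·-1.662 - (4)·0.390) / (10) = 0.676;  x_3 ← (1−ω)·0.655 + ω·0.676 = 0.674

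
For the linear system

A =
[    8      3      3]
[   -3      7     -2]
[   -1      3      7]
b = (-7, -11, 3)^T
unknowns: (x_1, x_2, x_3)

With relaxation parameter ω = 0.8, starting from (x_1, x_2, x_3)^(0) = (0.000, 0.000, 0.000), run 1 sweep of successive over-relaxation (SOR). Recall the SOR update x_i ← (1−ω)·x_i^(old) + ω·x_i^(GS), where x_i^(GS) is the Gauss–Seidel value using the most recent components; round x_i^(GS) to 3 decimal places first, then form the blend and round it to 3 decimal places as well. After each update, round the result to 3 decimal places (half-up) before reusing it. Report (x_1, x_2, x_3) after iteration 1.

(-0.700, -1.497, 0.776)

Iteration 1:
  x_1: GS value = (-7 - (3)·0.000 - (3)·0.000) / (8) = -0.875;  x_1 ← (1−ω)·0.000 + ω·-0.875 = -0.700
  x_2: GS value = (-11 - (-3)·-0.700 - (-2)·0.000) / (7) = -1.871;  x_2 ← (1−ω)·0.000 + ω·-1.871 = -1.497
  x_3: GS value = (3 - (-1)·-0.700 - (3)·-1.497) / (7) = 0.970;  x_3 ← (1−ω)·0.000 + ω·0.970 = 0.776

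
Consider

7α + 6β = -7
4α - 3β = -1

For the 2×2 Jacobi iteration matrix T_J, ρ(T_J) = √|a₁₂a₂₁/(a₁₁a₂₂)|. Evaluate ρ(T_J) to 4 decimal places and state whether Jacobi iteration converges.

1.0690

a₁₂a₂₁/(a₁₁a₂₂) = (6)·(4) / ((7)·(-3)) = -1.142857
ρ = √|-1.142857| = √1.142857 = 1.0690
ρ > 1, so Jacobi diverges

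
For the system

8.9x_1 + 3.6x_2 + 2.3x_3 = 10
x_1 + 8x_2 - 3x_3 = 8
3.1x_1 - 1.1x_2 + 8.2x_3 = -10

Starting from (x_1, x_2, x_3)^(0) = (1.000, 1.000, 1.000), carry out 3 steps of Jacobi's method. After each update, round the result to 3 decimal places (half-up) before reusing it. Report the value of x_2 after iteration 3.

Iteration 1:
  x_1 = (10 - (3.6)·1.000 - (2.3)·1.000) / (8.9) = 0.461
  x_2 = (8 - (1)·1.000 - (-3)·1.000) / (8) = 1.250
  x_3 = (-10 - (3.1)·1.000 - (-1.1)·1.000) / (8.2) = -1.463
Iteration 2:
  x_1 = (10 - (3.6)·1.250 - (2.3)·-1.463) / (8.9) = 0.996
  x_2 = (8 - (1)·0.461 - (-3)·-1.463) / (8) = 0.394
  x_3 = (-10 - (3.1)·0.461 - (-1.1)·1.250) / (8.2) = -1.226
Iteration 3:
  x_1 = (10 - (3.6)·0.394 - (2.3)·-1.226) / (8.9) = 1.281
  x_2 = (8 - (1)·0.996 - (-3)·-1.226) / (8) = 0.416
  x_3 = (-10 - (3.1)·0.996 - (-1.1)·0.394) / (8.2) = -1.543

0.416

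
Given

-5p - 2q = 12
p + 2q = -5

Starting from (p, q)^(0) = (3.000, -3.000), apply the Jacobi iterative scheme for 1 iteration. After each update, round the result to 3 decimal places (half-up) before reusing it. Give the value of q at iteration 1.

Iteration 1:
  p = (12 - (-2)·-3.000) / (-5) = -1.200
  q = (-5 - (1)·3.000) / (2) = -4.000

-4.000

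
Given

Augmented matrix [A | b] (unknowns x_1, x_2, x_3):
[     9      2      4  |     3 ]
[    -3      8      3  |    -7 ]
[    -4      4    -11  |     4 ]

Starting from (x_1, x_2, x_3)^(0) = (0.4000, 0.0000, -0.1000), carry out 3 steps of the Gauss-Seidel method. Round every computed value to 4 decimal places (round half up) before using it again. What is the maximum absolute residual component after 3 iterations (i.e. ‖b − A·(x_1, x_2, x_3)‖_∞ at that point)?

0.0640

Iteration 1:
  x_1 = (3 - (2)·0.0000 - (4)·-0.1000) / (9) = 0.3778
  x_2 = (-7 - (-3)·0.3778 - (3)·-0.1000) / (8) = -0.6958
  x_3 = (4 - (-4)·0.3778 - (4)·-0.6958) / (-11) = -0.7540
Iteration 2:
  x_1 = (3 - (2)·-0.6958 - (4)·-0.7540) / (9) = 0.8231
  x_2 = (-7 - (-3)·0.8231 - (3)·-0.7540) / (8) = -0.2836
  x_3 = (4 - (-4)·0.8231 - (4)·-0.2836) / (-11) = -0.7661
Iteration 3:
  x_1 = (3 - (2)·-0.2836 - (4)·-0.7661) / (9) = 0.7368
  x_2 = (-7 - (-3)·0.7368 - (3)·-0.7661) / (8) = -0.3114
  x_3 = (4 - (-4)·0.7368 - (4)·-0.3114) / (-11) = -0.7448
Residual b − A·x = (-0.0292, -0.0640, 0.0000); ∞-norm = 0.0640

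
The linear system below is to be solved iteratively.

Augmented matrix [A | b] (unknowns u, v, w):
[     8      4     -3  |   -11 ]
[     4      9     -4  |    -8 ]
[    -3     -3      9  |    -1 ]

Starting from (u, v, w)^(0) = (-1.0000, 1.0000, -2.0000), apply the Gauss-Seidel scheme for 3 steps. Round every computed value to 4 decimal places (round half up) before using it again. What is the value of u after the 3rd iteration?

-1.3271

Iteration 1:
  u = (-11 - (4)·1.0000 - (-3)·-2.0000) / (8) = -2.6250
  v = (-8 - (4)·-2.6250 - (-4)·-2.0000) / (9) = -0.6111
  w = (-1 - (-3)·-2.6250 - (-3)·-0.6111) / (9) = -1.1898
Iteration 2:
  u = (-11 - (4)·-0.6111 - (-3)·-1.1898) / (8) = -1.5156
  v = (-8 - (4)·-1.5156 - (-4)·-1.1898) / (9) = -0.7441
  w = (-1 - (-3)·-1.5156 - (-3)·-0.7441) / (9) = -0.8643
Iteration 3:
  u = (-11 - (4)·-0.7441 - (-3)·-0.8643) / (8) = -1.3271
  v = (-8 - (4)·-1.3271 - (-4)·-0.8643) / (9) = -0.6832
  w = (-1 - (-3)·-1.3271 - (-3)·-0.6832) / (9) = -0.7812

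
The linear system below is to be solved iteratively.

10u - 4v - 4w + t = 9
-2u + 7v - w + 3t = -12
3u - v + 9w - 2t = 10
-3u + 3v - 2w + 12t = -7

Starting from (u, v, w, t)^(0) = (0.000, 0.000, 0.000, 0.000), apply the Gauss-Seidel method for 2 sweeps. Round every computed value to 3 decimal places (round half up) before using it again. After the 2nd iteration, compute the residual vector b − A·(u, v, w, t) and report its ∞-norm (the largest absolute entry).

0.369

Iteration 1:
  u = (9 - (-4)·0.000 - (-4)·0.000 - (1)·0.000) / (10) = 0.900
  v = (-12 - (-2)·0.900 - (-1)·0.000 - (3)·0.000) / (7) = -1.457
  w = (10 - (3)·0.900 - (-1)·-1.457 - (-2)·0.000) / (9) = 0.649
  t = (-7 - (-3)·0.900 - (3)·-1.457 - (-2)·0.649) / (12) = 0.114
Iteration 2:
  u = (9 - (-4)·-1.457 - (-4)·0.649 - (1)·0.114) / (10) = 0.565
  v = (-12 - (-2)·0.565 - (-1)·0.649 - (3)·0.114) / (7) = -1.509
  w = (10 - (3)·0.565 - (-1)·-1.509 - (-2)·0.114) / (9) = 0.780
  t = (-7 - (-3)·0.565 - (3)·-1.509 - (-2)·0.780) / (12) = 0.065
Residual b − A·x = (0.369, 0.278, -0.094, 0.002); ∞-norm = 0.369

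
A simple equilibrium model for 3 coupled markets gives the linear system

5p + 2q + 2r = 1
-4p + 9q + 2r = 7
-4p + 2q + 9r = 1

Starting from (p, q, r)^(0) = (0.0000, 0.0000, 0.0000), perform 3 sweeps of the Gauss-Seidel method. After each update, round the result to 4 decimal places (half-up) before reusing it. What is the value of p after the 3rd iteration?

Iteration 1:
  p = (1 - (2)·0.0000 - (2)·0.0000) / (5) = 0.2000
  q = (7 - (-4)·0.2000 - (2)·0.0000) / (9) = 0.8667
  r = (1 - (-4)·0.2000 - (2)·0.8667) / (9) = 0.0074
Iteration 2:
  p = (1 - (2)·0.8667 - (2)·0.0074) / (5) = -0.1496
  q = (7 - (-4)·-0.1496 - (2)·0.0074) / (9) = 0.7096
  r = (1 - (-4)·-0.1496 - (2)·0.7096) / (9) = -0.1131
Iteration 3:
  p = (1 - (2)·0.7096 - (2)·-0.1131) / (5) = -0.0386
  q = (7 - (-4)·-0.0386 - (2)·-0.1131) / (9) = 0.7858
  r = (1 - (-4)·-0.0386 - (2)·0.7858) / (9) = -0.0807

-0.0386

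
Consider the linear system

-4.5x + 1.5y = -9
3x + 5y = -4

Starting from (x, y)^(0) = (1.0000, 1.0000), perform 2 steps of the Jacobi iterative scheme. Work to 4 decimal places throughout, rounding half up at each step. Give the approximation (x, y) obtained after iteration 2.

(1.5333, -2.2000)

Iteration 1:
  x = (-9 - (1.5)·1.0000) / (-4.5) = 2.3333
  y = (-4 - (3)·1.0000) / (5) = -1.4000
Iteration 2:
  x = (-9 - (1.5)·-1.4000) / (-4.5) = 1.5333
  y = (-4 - (3)·2.3333) / (5) = -2.2000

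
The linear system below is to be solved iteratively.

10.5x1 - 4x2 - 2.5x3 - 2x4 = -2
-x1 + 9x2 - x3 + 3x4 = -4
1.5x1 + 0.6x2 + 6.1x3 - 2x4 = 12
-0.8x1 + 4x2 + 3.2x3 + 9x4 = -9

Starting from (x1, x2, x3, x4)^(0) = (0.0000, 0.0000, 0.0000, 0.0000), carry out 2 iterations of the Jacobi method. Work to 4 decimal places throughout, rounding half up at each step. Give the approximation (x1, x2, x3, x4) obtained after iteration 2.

Iteration 1:
  x1 = (-2 - (-4)·0.0000 - (-2.5)·0.0000 - (-2)·0.0000) / (10.5) = -0.1905
  x2 = (-4 - (-1)·0.0000 - (-1)·0.0000 - (3)·0.0000) / (9) = -0.4444
  x3 = (12 - (1.5)·0.0000 - (0.6)·0.0000 - (-2)·0.0000) / (6.1) = 1.9672
  x4 = (-9 - (-0.8)·0.0000 - (4)·0.0000 - (3.2)·0.0000) / (9) = -1.0000
Iteration 2:
  x1 = (-2 - (-4)·-0.4444 - (-2.5)·1.9672 - (-2)·-1.0000) / (10.5) = -0.0819
  x2 = (-4 - (-1)·-0.1905 - (-1)·1.9672 - (3)·-1.0000) / (9) = 0.0863
  x3 = (12 - (1.5)·-0.1905 - (0.6)·-0.4444 - (-2)·-1.0000) / (6.1) = 1.7299
  x4 = (-9 - (-0.8)·-0.1905 - (4)·-0.4444 - (3.2)·1.9672) / (9) = -1.5189

(-0.0819, 0.0863, 1.7299, -1.5189)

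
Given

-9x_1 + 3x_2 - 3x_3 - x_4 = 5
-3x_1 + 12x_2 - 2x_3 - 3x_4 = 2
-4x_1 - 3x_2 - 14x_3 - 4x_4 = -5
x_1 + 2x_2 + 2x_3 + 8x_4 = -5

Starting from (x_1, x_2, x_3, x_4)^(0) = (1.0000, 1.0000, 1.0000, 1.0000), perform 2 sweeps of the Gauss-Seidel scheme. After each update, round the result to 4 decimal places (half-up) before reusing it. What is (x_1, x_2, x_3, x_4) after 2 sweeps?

Iteration 1:
  x_1 = (5 - (3)·1.0000 - (-3)·1.0000 - (-1)·1.0000) / (-9) = -0.6667
  x_2 = (2 - (-3)·-0.6667 - (-2)·1.0000 - (-3)·1.0000) / (12) = 0.4167
  x_3 = (-5 - (-4)·-0.6667 - (-3)·0.4167 - (-4)·1.0000) / (-14) = 0.1726
  x_4 = (-5 - (1)·-0.6667 - (2)·0.4167 - (2)·0.1726) / (8) = -0.6890
Iteration 2:
  x_1 = (5 - (3)·0.4167 - (-3)·0.1726 - (-1)·-0.6890) / (-9) = -0.3976
  x_2 = (2 - (-3)·-0.3976 - (-2)·0.1726 - (-3)·-0.6890) / (12) = -0.0762
  x_3 = (-5 - (-4)·-0.3976 - (-3)·-0.0762 - (-4)·-0.6890) / (-14) = 0.6839
  x_4 = (-5 - (1)·-0.3976 - (2)·-0.0762 - (2)·0.6839) / (8) = -0.7272

(-0.3976, -0.0762, 0.6839, -0.7272)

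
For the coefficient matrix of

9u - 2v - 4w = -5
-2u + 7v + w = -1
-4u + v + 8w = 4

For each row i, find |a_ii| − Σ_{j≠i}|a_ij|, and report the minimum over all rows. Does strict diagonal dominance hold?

3

row 1: |9| − (2+4) = 3
row 2: |7| − (2+1) = 4
row 3: |8| − (4+1) = 3
minimum over rows = 3 → strictly diagonally dominant (convergence guaranteed)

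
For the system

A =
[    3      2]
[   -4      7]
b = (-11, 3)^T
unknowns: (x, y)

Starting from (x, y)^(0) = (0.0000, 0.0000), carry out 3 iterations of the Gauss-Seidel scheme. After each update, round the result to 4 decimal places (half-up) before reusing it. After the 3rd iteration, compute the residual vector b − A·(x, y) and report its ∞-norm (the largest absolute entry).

Iteration 1:
  x = (-11 - (2)·0.0000) / (3) = -3.6667
  y = (3 - (-4)·-3.6667) / (7) = -1.6667
Iteration 2:
  x = (-11 - (2)·-1.6667) / (3) = -2.5555
  y = (3 - (-4)·-2.5555) / (7) = -1.0317
Iteration 3:
  x = (-11 - (2)·-1.0317) / (3) = -2.9789
  y = (3 - (-4)·-2.9789) / (7) = -1.2737
Residual b − A·x = (0.4841, 0.0003); ∞-norm = 0.4841

0.4841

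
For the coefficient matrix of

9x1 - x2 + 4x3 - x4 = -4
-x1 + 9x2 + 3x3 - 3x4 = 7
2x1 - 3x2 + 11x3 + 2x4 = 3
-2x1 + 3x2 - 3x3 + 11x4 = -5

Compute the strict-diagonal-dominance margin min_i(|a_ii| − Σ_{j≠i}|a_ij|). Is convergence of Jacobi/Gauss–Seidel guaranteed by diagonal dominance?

2

row 1: |9| − (1+4+1) = 3
row 2: |9| − (1+3+3) = 2
row 3: |11| − (2+3+2) = 4
row 4: |11| − (2+3+3) = 3
minimum over rows = 2 → strictly diagonally dominant (convergence guaranteed)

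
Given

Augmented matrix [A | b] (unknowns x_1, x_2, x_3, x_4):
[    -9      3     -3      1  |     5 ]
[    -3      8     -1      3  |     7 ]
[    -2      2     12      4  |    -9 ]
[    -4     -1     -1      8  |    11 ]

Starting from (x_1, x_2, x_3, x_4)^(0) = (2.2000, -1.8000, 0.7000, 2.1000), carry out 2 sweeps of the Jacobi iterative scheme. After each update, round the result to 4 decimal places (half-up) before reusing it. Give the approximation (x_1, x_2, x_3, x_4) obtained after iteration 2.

(0.2986, -0.5328, -1.8884, 0.8243)

Iteration 1:
  x_1 = (5 - (3)·-1.8000 - (-3)·0.7000 - (1)·2.1000) / (-9) = -1.1556
  x_2 = (7 - (-3)·2.2000 - (-1)·0.7000 - (3)·2.1000) / (8) = 1.0000
  x_3 = (-9 - (-2)·2.2000 - (2)·-1.8000 - (4)·2.1000) / (12) = -0.7833
  x_4 = (11 - (-4)·2.2000 - (-1)·-1.8000 - (-1)·0.7000) / (8) = 2.3375
Iteration 2:
  x_1 = (5 - (3)·1.0000 - (-3)·-0.7833 - (1)·2.3375) / (-9) = 0.2986
  x_2 = (7 - (-3)·-1.1556 - (-1)·-0.7833 - (3)·2.3375) / (8) = -0.5328
  x_3 = (-9 - (-2)·-1.1556 - (2)·1.0000 - (4)·2.3375) / (12) = -1.8884
  x_4 = (11 - (-4)·-1.1556 - (-1)·1.0000 - (-1)·-0.7833) / (8) = 0.8243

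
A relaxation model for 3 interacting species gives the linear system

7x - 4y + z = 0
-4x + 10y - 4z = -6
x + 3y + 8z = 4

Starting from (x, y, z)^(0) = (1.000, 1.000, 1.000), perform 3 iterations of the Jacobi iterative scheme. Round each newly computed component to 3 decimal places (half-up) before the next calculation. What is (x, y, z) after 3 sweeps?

(-0.298, -0.406, 0.646)

Iteration 1:
  x = (0 - (-4)·1.000 - (1)·1.000) / (7) = 0.429
  y = (-6 - (-4)·1.000 - (-4)·1.000) / (10) = 0.200
  z = (4 - (1)·1.000 - (3)·1.000) / (8) = 0.000
Iteration 2:
  x = (0 - (-4)·0.200 - (1)·0.000) / (7) = 0.114
  y = (-6 - (-4)·0.429 - (-4)·0.000) / (10) = -0.428
  z = (4 - (1)·0.429 - (3)·0.200) / (8) = 0.371
Iteration 3:
  x = (0 - (-4)·-0.428 - (1)·0.371) / (7) = -0.298
  y = (-6 - (-4)·0.114 - (-4)·0.371) / (10) = -0.406
  z = (4 - (1)·0.114 - (3)·-0.428) / (8) = 0.646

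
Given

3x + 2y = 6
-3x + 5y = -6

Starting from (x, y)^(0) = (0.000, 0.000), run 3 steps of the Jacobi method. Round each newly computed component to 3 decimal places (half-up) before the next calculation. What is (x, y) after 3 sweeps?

Iteration 1:
  x = (6 - (2)·0.000) / (3) = 2.000
  y = (-6 - (-3)·0.000) / (5) = -1.200
Iteration 2:
  x = (6 - (2)·-1.200) / (3) = 2.800
  y = (-6 - (-3)·2.000) / (5) = 0.000
Iteration 3:
  x = (6 - (2)·0.000) / (3) = 2.000
  y = (-6 - (-3)·2.800) / (5) = 0.480

(2.000, 0.480)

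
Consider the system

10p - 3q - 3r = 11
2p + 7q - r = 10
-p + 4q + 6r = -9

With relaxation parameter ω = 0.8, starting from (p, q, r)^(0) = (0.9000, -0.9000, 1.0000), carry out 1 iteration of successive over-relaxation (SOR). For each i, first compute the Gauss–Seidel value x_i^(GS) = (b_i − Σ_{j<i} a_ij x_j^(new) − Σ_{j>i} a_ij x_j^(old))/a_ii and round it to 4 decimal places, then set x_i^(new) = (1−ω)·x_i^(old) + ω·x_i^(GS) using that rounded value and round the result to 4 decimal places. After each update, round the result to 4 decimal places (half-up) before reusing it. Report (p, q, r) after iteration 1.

Iteration 1:
  p: GS value = (11 - (-3)·-0.9000 - (-3)·1.0000) / (10) = 1.1300;  p ← (1−ω)·0.9000 + ω·1.1300 = 1.0840
  q: GS value = (10 - (2)·1.0840 - (-1)·1.0000) / (7) = 1.2617;  q ← (1−ω)·-0.9000 + ω·1.2617 = 0.8294
  r: GS value = (-9 - (-1)·1.0840 - (4)·0.8294) / (6) = -1.8723;  r ← (1−ω)·1.0000 + ω·-1.8723 = -1.2978

(1.0840, 0.8294, -1.2978)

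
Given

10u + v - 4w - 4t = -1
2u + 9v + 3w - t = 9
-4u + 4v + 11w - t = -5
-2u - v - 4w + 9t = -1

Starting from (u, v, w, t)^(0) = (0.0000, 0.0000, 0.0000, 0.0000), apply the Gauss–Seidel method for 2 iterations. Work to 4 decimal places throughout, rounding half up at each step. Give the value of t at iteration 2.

Iteration 1:
  u = (-1 - (1)·0.0000 - (-4)·0.0000 - (-4)·0.0000) / (10) = -0.1000
  v = (9 - (2)·-0.1000 - (3)·0.0000 - (-1)·0.0000) / (9) = 1.0222
  w = (-5 - (-4)·-0.1000 - (4)·1.0222 - (-1)·0.0000) / (11) = -0.8626
  t = (-1 - (-2)·-0.1000 - (-1)·1.0222 - (-4)·-0.8626) / (9) = -0.4031
Iteration 2:
  u = (-1 - (1)·1.0222 - (-4)·-0.8626 - (-4)·-0.4031) / (10) = -0.7085
  v = (9 - (2)·-0.7085 - (3)·-0.8626 - (-1)·-0.4031) / (9) = 1.4002
  w = (-5 - (-4)·-0.7085 - (4)·1.4002 - (-1)·-0.4031) / (11) = -1.2580
  t = (-1 - (-2)·-0.7085 - (-1)·1.4002 - (-4)·-1.2580) / (9) = -0.6721

-0.6721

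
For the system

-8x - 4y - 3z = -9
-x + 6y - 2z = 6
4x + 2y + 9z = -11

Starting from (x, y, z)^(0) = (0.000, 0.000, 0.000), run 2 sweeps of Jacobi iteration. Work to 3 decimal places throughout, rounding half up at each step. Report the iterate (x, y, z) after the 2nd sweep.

Iteration 1:
  x = (-9 - (-4)·0.000 - (-3)·0.000) / (-8) = 1.125
  y = (6 - (-1)·0.000 - (-2)·0.000) / (6) = 1.000
  z = (-11 - (4)·0.000 - (2)·0.000) / (9) = -1.222
Iteration 2:
  x = (-9 - (-4)·1.000 - (-3)·-1.222) / (-8) = 1.083
  y = (6 - (-1)·1.125 - (-2)·-1.222) / (6) = 0.780
  z = (-11 - (4)·1.125 - (2)·1.000) / (9) = -1.944

(1.083, 0.780, -1.944)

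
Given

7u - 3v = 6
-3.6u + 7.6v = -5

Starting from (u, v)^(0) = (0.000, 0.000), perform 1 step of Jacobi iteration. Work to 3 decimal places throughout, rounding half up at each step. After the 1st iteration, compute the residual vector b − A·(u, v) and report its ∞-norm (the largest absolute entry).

Iteration 1:
  u = (6 - (-3)·0.000) / (7) = 0.857
  v = (-5 - (-3.6)·0.000) / (7.6) = -0.658
Residual b − A·x = (-1.973, 3.086); ∞-norm = 3.086

3.086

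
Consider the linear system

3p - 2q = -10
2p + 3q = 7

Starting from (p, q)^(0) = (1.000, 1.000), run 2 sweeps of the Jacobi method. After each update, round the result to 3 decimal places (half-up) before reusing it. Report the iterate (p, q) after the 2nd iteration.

(-2.222, 4.111)

Iteration 1:
  p = (-10 - (-2)·1.000) / (3) = -2.667
  q = (7 - (2)·1.000) / (3) = 1.667
Iteration 2:
  p = (-10 - (-2)·1.667) / (3) = -2.222
  q = (7 - (2)·-2.667) / (3) = 4.111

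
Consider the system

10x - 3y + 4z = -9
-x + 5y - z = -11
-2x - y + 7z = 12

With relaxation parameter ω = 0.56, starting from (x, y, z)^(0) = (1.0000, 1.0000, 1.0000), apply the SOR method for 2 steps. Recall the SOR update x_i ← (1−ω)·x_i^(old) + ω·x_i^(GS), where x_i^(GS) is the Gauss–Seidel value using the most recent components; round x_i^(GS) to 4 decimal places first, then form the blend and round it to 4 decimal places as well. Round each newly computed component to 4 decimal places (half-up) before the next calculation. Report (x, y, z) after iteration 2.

(-0.9701, -1.4973, 1.2681)

Iteration 1:
  x: GS value = (-9 - (-3)·1.0000 - (4)·1.0000) / (10) = -1.0000;  x ← (1−ω)·1.0000 + ω·-1.0000 = -0.1200
  y: GS value = (-11 - (-1)·-0.1200 - (-1)·1.0000) / (5) = -2.0240;  y ← (1−ω)·1.0000 + ω·-2.0240 = -0.6934
  z: GS value = (12 - (-2)·-0.1200 - (-1)·-0.6934) / (7) = 1.5809;  z ← (1−ω)·1.0000 + ω·1.5809 = 1.3253
Iteration 2:
  x: GS value = (-9 - (-3)·-0.6934 - (4)·1.3253) / (10) = -1.6381;  x ← (1−ω)·-0.1200 + ω·-1.6381 = -0.9701
  y: GS value = (-11 - (-1)·-0.9701 - (-1)·1.3253) / (5) = -2.1290;  y ← (1−ω)·-0.6934 + ω·-2.1290 = -1.4973
  z: GS value = (12 - (-2)·-0.9701 - (-1)·-1.4973) / (7) = 1.2232;  z ← (1−ω)·1.3253 + ω·1.2232 = 1.2681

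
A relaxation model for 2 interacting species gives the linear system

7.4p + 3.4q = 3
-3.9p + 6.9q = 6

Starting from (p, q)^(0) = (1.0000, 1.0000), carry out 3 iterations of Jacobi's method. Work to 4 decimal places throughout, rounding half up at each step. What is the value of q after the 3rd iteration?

0.7261

Iteration 1:
  p = (3 - (3.4)·1.0000) / (7.4) = -0.0541
  q = (6 - (-3.9)·1.0000) / (6.9) = 1.4348
Iteration 2:
  p = (3 - (3.4)·1.4348) / (7.4) = -0.2538
  q = (6 - (-3.9)·-0.0541) / (6.9) = 0.8390
Iteration 3:
  p = (3 - (3.4)·0.8390) / (7.4) = 0.0199
  q = (6 - (-3.9)·-0.2538) / (6.9) = 0.7261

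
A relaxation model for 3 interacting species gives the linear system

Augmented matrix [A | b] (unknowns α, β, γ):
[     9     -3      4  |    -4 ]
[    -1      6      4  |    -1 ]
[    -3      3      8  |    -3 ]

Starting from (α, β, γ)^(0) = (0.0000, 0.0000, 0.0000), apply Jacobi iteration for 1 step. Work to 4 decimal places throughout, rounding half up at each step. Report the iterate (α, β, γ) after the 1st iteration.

(-0.4444, -0.1667, -0.3750)

Iteration 1:
  α = (-4 - (-3)·0.0000 - (4)·0.0000) / (9) = -0.4444
  β = (-1 - (-1)·0.0000 - (4)·0.0000) / (6) = -0.1667
  γ = (-3 - (-3)·0.0000 - (3)·0.0000) / (8) = -0.3750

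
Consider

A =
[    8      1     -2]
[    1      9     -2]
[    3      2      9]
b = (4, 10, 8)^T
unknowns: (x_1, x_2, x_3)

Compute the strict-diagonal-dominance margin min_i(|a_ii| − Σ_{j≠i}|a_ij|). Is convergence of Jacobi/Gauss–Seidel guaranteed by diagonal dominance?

row 1: |8| − (1+2) = 5
row 2: |9| − (1+2) = 6
row 3: |9| − (3+2) = 4
minimum over rows = 4 → strictly diagonally dominant (convergence guaranteed)

4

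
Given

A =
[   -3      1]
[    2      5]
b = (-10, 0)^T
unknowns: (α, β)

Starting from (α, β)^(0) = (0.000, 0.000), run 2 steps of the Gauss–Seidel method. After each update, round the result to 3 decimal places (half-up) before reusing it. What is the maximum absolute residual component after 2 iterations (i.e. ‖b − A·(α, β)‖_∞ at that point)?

0.177

Iteration 1:
  α = (-10 - (1)·0.000) / (-3) = 3.333
  β = (0 - (2)·3.333) / (5) = -1.333
Iteration 2:
  α = (-10 - (1)·-1.333) / (-3) = 2.889
  β = (0 - (2)·2.889) / (5) = -1.156
Residual b − A·x = (-0.177, 0.002); ∞-norm = 0.177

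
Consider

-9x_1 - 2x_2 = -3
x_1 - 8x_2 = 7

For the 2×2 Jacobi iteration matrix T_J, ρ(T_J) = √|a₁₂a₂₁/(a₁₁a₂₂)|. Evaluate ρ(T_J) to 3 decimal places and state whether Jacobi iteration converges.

a₁₂a₂₁/(a₁₁a₂₂) = (-2)·(1) / ((-9)·(-8)) = -0.027778
ρ = √|-0.027778| = √0.027778 = 0.167
ρ < 1, so Jacobi converges

0.167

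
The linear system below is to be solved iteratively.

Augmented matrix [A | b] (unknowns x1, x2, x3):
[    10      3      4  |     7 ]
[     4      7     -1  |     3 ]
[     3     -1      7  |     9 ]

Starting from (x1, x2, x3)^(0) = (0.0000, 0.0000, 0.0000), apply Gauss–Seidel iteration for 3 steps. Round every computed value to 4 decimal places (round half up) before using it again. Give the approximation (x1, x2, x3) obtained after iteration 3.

Iteration 1:
  x1 = (7 - (3)·0.0000 - (4)·0.0000) / (10) = 0.7000
  x2 = (3 - (4)·0.7000 - (-1)·0.0000) / (7) = 0.0286
  x3 = (9 - (3)·0.7000 - (-1)·0.0286) / (7) = 0.9898
Iteration 2:
  x1 = (7 - (3)·0.0286 - (4)·0.9898) / (10) = 0.2955
  x2 = (3 - (4)·0.2955 - (-1)·0.9898) / (7) = 0.4011
  x3 = (9 - (3)·0.2955 - (-1)·0.4011) / (7) = 1.2164
Iteration 3:
  x1 = (7 - (3)·0.4011 - (4)·1.2164) / (10) = 0.0931
  x2 = (3 - (4)·0.0931 - (-1)·1.2164) / (7) = 0.5491
  x3 = (9 - (3)·0.0931 - (-1)·0.5491) / (7) = 1.3243

(0.0931, 0.5491, 1.3243)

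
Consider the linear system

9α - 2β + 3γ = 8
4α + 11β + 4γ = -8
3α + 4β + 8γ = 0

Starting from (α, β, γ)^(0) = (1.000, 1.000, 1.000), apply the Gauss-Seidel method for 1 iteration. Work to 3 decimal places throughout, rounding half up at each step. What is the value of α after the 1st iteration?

Iteration 1:
  α = (8 - (-2)·1.000 - (3)·1.000) / (9) = 0.778
  β = (-8 - (4)·0.778 - (4)·1.000) / (11) = -1.374
  γ = (0 - (3)·0.778 - (4)·-1.374) / (8) = 0.395

0.778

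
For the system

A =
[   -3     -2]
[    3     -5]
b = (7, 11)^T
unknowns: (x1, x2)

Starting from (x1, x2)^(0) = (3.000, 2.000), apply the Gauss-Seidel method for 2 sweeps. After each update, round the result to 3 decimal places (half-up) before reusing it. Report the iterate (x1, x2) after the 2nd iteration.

(0.600, -1.840)

Iteration 1:
  x1 = (7 - (-2)·2.000) / (-3) = -3.667
  x2 = (11 - (3)·-3.667) / (-5) = -4.400
Iteration 2:
  x1 = (7 - (-2)·-4.400) / (-3) = 0.600
  x2 = (11 - (3)·0.600) / (-5) = -1.840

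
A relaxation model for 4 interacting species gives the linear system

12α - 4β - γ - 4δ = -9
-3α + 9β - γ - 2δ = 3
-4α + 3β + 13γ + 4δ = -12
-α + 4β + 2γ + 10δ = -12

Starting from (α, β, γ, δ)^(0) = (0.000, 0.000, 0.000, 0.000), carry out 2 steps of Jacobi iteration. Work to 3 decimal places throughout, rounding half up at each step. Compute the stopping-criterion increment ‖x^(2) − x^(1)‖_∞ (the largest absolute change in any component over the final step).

Iteration 1:
  α = (-9 - (-4)·0.000 - (-1)·0.000 - (-4)·0.000) / (12) = -0.750
  β = (3 - (-3)·0.000 - (-1)·0.000 - (-2)·0.000) / (9) = 0.333
  γ = (-12 - (-4)·0.000 - (3)·0.000 - (4)·0.000) / (13) = -0.923
  δ = (-12 - (-1)·0.000 - (4)·0.000 - (2)·0.000) / (10) = -1.200
Iteration 2:
  α = (-9 - (-4)·0.333 - (-1)·-0.923 - (-4)·-1.200) / (12) = -1.116
  β = (3 - (-3)·-0.750 - (-1)·-0.923 - (-2)·-1.200) / (9) = -0.286
  γ = (-12 - (-4)·-0.750 - (3)·0.333 - (4)·-1.200) / (13) = -0.861
  δ = (-12 - (-1)·-0.750 - (4)·0.333 - (2)·-0.923) / (10) = -1.224
Change: (-0.366, -0.619, 0.062, -0.024) → max |·| = 0.619

0.619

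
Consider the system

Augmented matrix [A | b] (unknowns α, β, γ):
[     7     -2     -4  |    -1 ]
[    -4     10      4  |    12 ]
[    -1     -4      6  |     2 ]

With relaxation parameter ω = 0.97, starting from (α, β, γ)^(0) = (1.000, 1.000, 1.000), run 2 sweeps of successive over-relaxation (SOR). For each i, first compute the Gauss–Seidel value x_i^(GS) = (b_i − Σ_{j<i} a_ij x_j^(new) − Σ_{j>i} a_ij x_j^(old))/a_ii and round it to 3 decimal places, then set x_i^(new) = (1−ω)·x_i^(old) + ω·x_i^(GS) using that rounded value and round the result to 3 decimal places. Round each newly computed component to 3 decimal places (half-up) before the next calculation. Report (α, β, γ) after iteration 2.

Iteration 1:
  α: GS value = (-1 - (-2)·1.000 - (-4)·1.000) / (7) = 0.714;  α ← (1−ω)·1.000 + ω·0.714 = 0.723
  β: GS value = (12 - (-4)·0.723 - (4)·1.000) / (10) = 1.089;  β ← (1−ω)·1.000 + ω·1.089 = 1.086
  γ: GS value = (2 - (-1)·0.723 - (-4)·1.086) / (6) = 1.178;  γ ← (1−ω)·1.000 + ω·1.178 = 1.173
Iteration 2:
  α: GS value = (-1 - (-2)·1.086 - (-4)·1.173) / (7) = 0.838;  α ← (1−ω)·0.723 + ω·0.838 = 0.835
  β: GS value = (12 - (-4)·0.835 - (4)·1.173) / (10) = 1.065;  β ← (1−ω)·1.086 + ω·1.065 = 1.066
  γ: GS value = (2 - (-1)·0.835 - (-4)·1.066) / (6) = 1.183;  γ ← (1−ω)·1.173 + ω·1.183 = 1.183

(0.835, 1.066, 1.183)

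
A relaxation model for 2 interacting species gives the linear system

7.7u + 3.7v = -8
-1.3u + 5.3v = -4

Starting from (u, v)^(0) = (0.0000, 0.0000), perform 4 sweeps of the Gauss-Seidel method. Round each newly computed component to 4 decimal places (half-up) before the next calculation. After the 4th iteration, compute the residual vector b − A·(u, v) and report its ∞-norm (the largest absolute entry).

Iteration 1:
  u = (-8 - (3.7)·0.0000) / (7.7) = -1.0390
  v = (-4 - (-1.3)·-1.0390) / (5.3) = -1.0096
Iteration 2:
  u = (-8 - (3.7)·-1.0096) / (7.7) = -0.5538
  v = (-4 - (-1.3)·-0.5538) / (5.3) = -0.8906
Iteration 3:
  u = (-8 - (3.7)·-0.8906) / (7.7) = -0.6110
  v = (-4 - (-1.3)·-0.6110) / (5.3) = -0.9046
Iteration 4:
  u = (-8 - (3.7)·-0.9046) / (7.7) = -0.6043
  v = (-4 - (-1.3)·-0.6043) / (5.3) = -0.9029
Residual b − A·x = (-0.0062, -0.0002); ∞-norm = 0.0062

0.0062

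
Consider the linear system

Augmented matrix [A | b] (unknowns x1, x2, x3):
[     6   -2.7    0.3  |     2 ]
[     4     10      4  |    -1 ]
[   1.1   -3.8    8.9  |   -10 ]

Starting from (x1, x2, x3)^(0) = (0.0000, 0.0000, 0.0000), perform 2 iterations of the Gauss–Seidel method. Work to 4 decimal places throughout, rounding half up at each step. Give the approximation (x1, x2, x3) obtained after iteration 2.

(0.2916, 0.2891, -1.0362)

Iteration 1:
  x1 = (2 - (-2.7)·0.0000 - (0.3)·0.0000) / (6) = 0.3333
  x2 = (-1 - (4)·0.3333 - (4)·0.0000) / (10) = -0.2333
  x3 = (-10 - (1.1)·0.3333 - (-3.8)·-0.2333) / (8.9) = -1.2644
Iteration 2:
  x1 = (2 - (-2.7)·-0.2333 - (0.3)·-1.2644) / (6) = 0.2916
  x2 = (-1 - (4)·0.2916 - (4)·-1.2644) / (10) = 0.2891
  x3 = (-10 - (1.1)·0.2916 - (-3.8)·0.2891) / (8.9) = -1.0362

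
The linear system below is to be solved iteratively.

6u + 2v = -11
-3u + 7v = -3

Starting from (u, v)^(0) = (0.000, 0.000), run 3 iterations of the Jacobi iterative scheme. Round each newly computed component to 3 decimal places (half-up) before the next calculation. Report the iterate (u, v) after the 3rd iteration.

(-1.429, -1.153)

Iteration 1:
  u = (-11 - (2)·0.000) / (6) = -1.833
  v = (-3 - (-3)·0.000) / (7) = -0.429
Iteration 2:
  u = (-11 - (2)·-0.429) / (6) = -1.690
  v = (-3 - (-3)·-1.833) / (7) = -1.214
Iteration 3:
  u = (-11 - (2)·-1.214) / (6) = -1.429
  v = (-3 - (-3)·-1.690) / (7) = -1.153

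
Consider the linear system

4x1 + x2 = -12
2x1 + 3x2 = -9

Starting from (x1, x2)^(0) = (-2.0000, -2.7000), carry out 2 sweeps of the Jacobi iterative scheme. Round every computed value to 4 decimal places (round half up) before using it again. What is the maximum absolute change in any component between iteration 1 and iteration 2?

Iteration 1:
  x1 = (-12 - (1)·-2.7000) / (4) = -2.3250
  x2 = (-9 - (2)·-2.0000) / (3) = -1.6667
Iteration 2:
  x1 = (-12 - (1)·-1.6667) / (4) = -2.5833
  x2 = (-9 - (2)·-2.3250) / (3) = -1.4500
Change: (-0.2583, 0.2167) → max |·| = 0.2583

0.2583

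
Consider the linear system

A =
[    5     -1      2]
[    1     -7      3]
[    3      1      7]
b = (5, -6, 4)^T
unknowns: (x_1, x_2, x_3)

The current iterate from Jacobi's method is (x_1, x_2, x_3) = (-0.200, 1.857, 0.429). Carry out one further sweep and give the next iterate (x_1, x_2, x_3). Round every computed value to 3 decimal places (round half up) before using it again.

(1.200, 1.012, 0.392)

One sweep:
  x_1 = (5 - (-1)·1.857 - (2)·0.429) / (5) = 1.200
  x_2 = (-6 - (1)·-0.200 - (3)·0.429) / (-7) = 1.012
  x_3 = (4 - (3)·-0.200 - (1)·1.857) / (7) = 0.392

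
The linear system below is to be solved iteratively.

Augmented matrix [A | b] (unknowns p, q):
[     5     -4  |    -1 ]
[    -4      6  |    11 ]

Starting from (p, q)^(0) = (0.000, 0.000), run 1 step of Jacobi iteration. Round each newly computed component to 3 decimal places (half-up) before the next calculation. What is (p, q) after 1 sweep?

Iteration 1:
  p = (-1 - (-4)·0.000) / (5) = -0.200
  q = (11 - (-4)·0.000) / (6) = 1.833

(-0.200, 1.833)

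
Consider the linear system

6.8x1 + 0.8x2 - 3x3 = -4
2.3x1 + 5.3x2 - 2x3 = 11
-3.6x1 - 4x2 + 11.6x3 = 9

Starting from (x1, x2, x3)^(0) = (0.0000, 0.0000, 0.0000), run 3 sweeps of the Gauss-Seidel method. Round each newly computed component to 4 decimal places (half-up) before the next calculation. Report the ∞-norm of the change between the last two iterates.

Iteration 1:
  x1 = (-4 - (0.8)·0.0000 - (-3)·0.0000) / (6.8) = -0.5882
  x2 = (11 - (2.3)·-0.5882 - (-2)·0.0000) / (5.3) = 2.3307
  x3 = (9 - (-3.6)·-0.5882 - (-4)·2.3307) / (11.6) = 1.3970
Iteration 2:
  x1 = (-4 - (0.8)·2.3307 - (-3)·1.3970) / (6.8) = -0.2461
  x2 = (11 - (2.3)·-0.2461 - (-2)·1.3970) / (5.3) = 2.7094
  x3 = (9 - (-3.6)·-0.2461 - (-4)·2.7094) / (11.6) = 1.6338
Iteration 3:
  x1 = (-4 - (0.8)·2.7094 - (-3)·1.6338) / (6.8) = -0.1862
  x2 = (11 - (2.3)·-0.1862 - (-2)·1.6338) / (5.3) = 2.7728
  x3 = (9 - (-3.6)·-0.1862 - (-4)·2.7728) / (11.6) = 1.6742
Change: (0.0599, 0.0634, 0.0404) → max |·| = 0.0634

0.0634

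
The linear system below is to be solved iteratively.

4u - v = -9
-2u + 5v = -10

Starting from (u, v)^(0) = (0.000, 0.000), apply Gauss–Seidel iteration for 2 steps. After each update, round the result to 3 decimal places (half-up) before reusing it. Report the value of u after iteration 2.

Iteration 1:
  u = (-9 - (-1)·0.000) / (4) = -2.250
  v = (-10 - (-2)·-2.250) / (5) = -2.900
Iteration 2:
  u = (-9 - (-1)·-2.900) / (4) = -2.975
  v = (-10 - (-2)·-2.975) / (5) = -3.190

-2.975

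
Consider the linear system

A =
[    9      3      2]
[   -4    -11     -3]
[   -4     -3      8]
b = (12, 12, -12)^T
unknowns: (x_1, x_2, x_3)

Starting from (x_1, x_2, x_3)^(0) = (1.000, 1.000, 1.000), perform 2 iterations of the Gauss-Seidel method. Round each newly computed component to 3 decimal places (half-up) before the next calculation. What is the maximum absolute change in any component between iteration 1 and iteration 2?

Iteration 1:
  x_1 = (12 - (3)·1.000 - (2)·1.000) / (9) = 0.778
  x_2 = (12 - (-4)·0.778 - (-3)·1.000) / (-11) = -1.647
  x_3 = (-12 - (-4)·0.778 - (-3)·-1.647) / (8) = -1.729
Iteration 2:
  x_1 = (12 - (3)·-1.647 - (2)·-1.729) / (9) = 2.267
  x_2 = (12 - (-4)·2.267 - (-3)·-1.729) / (-11) = -1.444
  x_3 = (-12 - (-4)·2.267 - (-3)·-1.444) / (8) = -0.908
Change: (1.489, 0.203, 0.821) → max |·| = 1.489

1.489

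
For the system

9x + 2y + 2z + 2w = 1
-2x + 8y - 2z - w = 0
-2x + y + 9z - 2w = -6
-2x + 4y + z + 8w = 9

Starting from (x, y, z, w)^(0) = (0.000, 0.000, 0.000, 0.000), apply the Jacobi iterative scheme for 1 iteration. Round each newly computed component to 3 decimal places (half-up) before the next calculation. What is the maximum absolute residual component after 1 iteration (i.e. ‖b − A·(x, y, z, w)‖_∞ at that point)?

Iteration 1:
  x = (1 - (2)·0.000 - (2)·0.000 - (2)·0.000) / (9) = 0.111
  y = (0 - (-2)·0.000 - (-2)·0.000 - (-1)·0.000) / (8) = 0.000
  z = (-6 - (-2)·0.000 - (1)·0.000 - (-2)·0.000) / (9) = -0.667
  w = (9 - (-2)·0.000 - (4)·0.000 - (1)·0.000) / (8) = 1.125
Residual b − A·x = (-0.915, 0.013, 2.475, 0.889); ∞-norm = 2.475

2.475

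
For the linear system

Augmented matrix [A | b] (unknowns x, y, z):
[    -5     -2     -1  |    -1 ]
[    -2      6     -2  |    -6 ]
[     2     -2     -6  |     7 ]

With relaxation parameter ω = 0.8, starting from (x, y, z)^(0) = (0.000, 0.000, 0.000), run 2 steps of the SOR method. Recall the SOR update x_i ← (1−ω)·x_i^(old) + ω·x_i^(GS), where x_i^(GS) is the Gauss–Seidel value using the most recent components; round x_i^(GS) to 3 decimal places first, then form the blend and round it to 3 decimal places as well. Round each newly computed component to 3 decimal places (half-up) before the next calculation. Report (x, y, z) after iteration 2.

(0.545, -0.990, -0.662)

Iteration 1:
  x: GS value = (-1 - (-2)·0.000 - (-1)·0.000) / (-5) = 0.200;  x ← (1−ω)·0.000 + ω·0.200 = 0.160
  y: GS value = (-6 - (-2)·0.160 - (-2)·0.000) / (6) = -0.947;  y ← (1−ω)·0.000 + ω·-0.947 = -0.758
  z: GS value = (7 - (2)·0.160 - (-2)·-0.758) / (-6) = -0.861;  z ← (1−ω)·0.000 + ω·-0.861 = -0.689
Iteration 2:
  x: GS value = (-1 - (-2)·-0.758 - (-1)·-0.689) / (-5) = 0.641;  x ← (1−ω)·0.160 + ω·0.641 = 0.545
  y: GS value = (-6 - (-2)·0.545 - (-2)·-0.689) / (6) = -1.048;  y ← (1−ω)·-0.758 + ω·-1.048 = -0.990
  z: GS value = (7 - (2)·0.545 - (-2)·-0.990) / (-6) = -0.655;  z ← (1−ω)·-0.689 + ω·-0.655 = -0.662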